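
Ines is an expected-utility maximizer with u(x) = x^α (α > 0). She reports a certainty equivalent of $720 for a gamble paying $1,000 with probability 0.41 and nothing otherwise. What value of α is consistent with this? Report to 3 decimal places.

α ≈ 2.714

Since u(0) = 0, the lottery's EU is 0.41·1000^α.
Setting u(720) equal to that: 720^α = 0.41·1000^α ⇒ (720/1000)^α = 0.41.
Taking logs: α·ln(720/1000) = ln(0.41), so α = -0.891598 / -0.328504 ≈ 2.714.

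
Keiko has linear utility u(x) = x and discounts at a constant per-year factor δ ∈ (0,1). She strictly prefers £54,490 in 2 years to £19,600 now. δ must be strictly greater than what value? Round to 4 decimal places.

δ > 0.5997

Comparing present values: 19600 < δ^2·54490.
Dividing by 54490: δ^2 > 0.35970. Both sides are positive, so the square root keeps the direction.
δ > (19600/54490)^(1/2) ≈ 0.5997.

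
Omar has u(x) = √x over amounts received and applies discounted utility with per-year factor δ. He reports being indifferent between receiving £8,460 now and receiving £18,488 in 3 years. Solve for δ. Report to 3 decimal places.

δ ≈ 0.878

Indifference means u(8460) = δ^3 · u(18488), so δ^3 = u(8460)/u(18488).
With u(x) = √x: δ^3 = √8460/√18488 = √(8460/18488) = 0.67646.
So δ = 0.67646^(1/3) ≈ 0.878.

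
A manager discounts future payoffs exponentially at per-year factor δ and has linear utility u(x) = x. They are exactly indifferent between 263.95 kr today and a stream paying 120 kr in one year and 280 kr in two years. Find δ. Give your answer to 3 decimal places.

δ ≈ 0.780

Equating present values: 263.95 = 120δ + 280δ².
So 280δ² + 120δ − 263.95 = 0.
By the quadratic formula (taking the positive root), δ = (−120 + √310024.00) / 560 ≈ 0.780.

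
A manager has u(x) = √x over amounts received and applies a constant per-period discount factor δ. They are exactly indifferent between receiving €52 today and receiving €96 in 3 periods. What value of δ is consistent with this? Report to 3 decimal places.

δ ≈ 0.903

The payoff in 3 periods is discounted by δ^3, so u(52) = δ^3·u(96) and δ^3 = u(52)/u(96).
With u(x) = √x: δ^3 = √52/√96 = √(52/96) = 0.73598.
So δ = 0.73598^(1/3) ≈ 0.903.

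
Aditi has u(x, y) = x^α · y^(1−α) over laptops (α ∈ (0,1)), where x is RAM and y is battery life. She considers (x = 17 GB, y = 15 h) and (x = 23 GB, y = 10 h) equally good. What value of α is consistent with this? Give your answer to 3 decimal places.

The Cobb–Douglas utilities coincide, so 17^α·15^(1−α) = 23^α·10^(1−α).
Taking logs: α·ln 17 + (1−α)·ln 15 = α·ln 23 + (1−α)·ln 10, i.e. α·-0.302281 = (1−α)·-0.405465.
So α/(1−α) = (-0.405465)/(-0.302281) = 1.341351, and α = 1.341351/2.341351 ≈ 0.573.

α ≈ 0.573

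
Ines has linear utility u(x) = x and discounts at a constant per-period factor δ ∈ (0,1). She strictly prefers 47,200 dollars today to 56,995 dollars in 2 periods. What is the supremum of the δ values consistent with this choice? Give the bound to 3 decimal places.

δ < 0.910

Under u(x) = x this choice says 47200 > δ^2·56995.
Dividing by 56995: δ^2 < 0.82814. Both sides are positive, so the square root keeps the direction.
δ < 0.82814^(1/2) = 0.910.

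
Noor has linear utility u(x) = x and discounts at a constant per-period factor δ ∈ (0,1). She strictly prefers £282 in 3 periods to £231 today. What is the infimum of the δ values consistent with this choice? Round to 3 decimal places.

The preference means 231 < δ^3·282.
Hence δ^3 > 231/282 = 0.81915, and x ↦ x^(1/3) is increasing on (0,∞).
δ > (231/282)^(1/3) ≈ 0.936.

δ > 0.936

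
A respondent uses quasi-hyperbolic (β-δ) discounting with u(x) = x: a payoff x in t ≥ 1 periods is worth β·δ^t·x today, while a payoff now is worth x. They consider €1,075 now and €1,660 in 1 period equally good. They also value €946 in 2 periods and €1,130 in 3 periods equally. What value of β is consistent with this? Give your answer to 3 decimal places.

β ≈ 0.774

Both payoffs in the second observation are in the future, so β drops out: δ^2·946 = δ^3·1130 ⇒ δ = 946/1130 = 0.83717.
Substituting δ into 1075 = β·δ·1660: β = 1075/(1389.699) ≈ 0.774.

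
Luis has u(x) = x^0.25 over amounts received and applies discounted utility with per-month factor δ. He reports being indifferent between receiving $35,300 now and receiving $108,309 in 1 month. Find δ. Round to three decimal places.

The payoff in 1 month is discounted by δ, so u(35300) = δ·u(108309) and δ = u(35300)/u(108309).
Since u(x) = x^0.25, δ = (35300/108309)^0.25 = 0.32592^0.25 = 0.75557.

δ ≈ 0.756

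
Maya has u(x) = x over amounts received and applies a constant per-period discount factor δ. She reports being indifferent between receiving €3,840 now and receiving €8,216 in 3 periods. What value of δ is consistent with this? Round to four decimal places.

The payoff in 3 periods is discounted by δ^3, so u(3840) = δ^3·u(8216) and δ^3 = u(3840)/u(8216).
With u(x) = x: δ^3 = 3840/8216 = 0.46738.
Hence δ = (0.46738)^(1/3) = 0.776051.

δ ≈ 0.7761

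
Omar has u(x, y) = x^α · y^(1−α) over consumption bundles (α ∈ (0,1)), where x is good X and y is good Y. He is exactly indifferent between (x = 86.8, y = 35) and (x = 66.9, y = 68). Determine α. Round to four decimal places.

α ≈ 0.7183

Indifference: 86.8^α · 35^(1−α) = 66.9^α · 68^(1−α).
(86.8/66.9)^α = (68/35)^(1−α); take logs: α·ln(86.8/66.9) = (1−α)·ln(68/35), i.e. α·0.2604077 = (1−α)·0.6641596.
With A = 0.2604077 and B = 0.6641596: α·A = (1−α)·B, so α = B/(A+B) = 0.6641596/0.9245673 ≈ 0.7183.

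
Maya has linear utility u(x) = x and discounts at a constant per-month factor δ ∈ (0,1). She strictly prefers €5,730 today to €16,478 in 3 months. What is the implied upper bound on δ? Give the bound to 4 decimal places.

Comparing present values: 5730 > δ^3·16478.
So δ^3 < 5730/16478 = 0.34774; taking the cube root of both positive sides preserves the inequality.
δ < (5730/16478)^(1/3) ≈ 0.7032.

δ < 0.7032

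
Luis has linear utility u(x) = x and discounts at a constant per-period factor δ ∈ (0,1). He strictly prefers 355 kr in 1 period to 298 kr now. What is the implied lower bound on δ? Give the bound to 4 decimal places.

The preference means 298 < δ·355.
So δ > 298/355 = 0.83944.

δ > 0.8394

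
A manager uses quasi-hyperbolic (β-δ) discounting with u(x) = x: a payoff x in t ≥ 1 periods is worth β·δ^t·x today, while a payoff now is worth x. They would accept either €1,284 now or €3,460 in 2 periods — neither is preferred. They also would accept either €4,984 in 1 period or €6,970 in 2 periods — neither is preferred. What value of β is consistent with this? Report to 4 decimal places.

β ≈ 0.7258

The second indifference involves only future payoffs, so β cancels: β·δ^1·4984 = β·δ^2·6970, giving δ = 4984/6970 = 0.71506.
Substituting δ into 1284 = β·δ^2·3460: β = 1284/(1769.158) ≈ 0.7258.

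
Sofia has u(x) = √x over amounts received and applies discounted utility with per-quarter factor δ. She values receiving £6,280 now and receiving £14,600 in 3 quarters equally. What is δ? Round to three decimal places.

Indifference means u(6280) = δ^3 · u(14600), so δ^3 = u(6280)/u(14600).
With u(x) = √x: δ^3 = √6280/√14600 = √(6280/14600) = 0.65585.
Hence δ = (0.65585)^(1/3) = 0.86883.

δ ≈ 0.869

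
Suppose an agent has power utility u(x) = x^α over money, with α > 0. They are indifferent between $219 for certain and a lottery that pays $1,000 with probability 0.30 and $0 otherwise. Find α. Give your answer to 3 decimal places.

α ≈ 0.793

EU(lottery) = 0.30·1000^α + 0.70·0 = 0.30·1000^α.
Indifference: 219^α = 0.30·1000^α, so (219/1000)^α = 0.30.
α = ln(0.30) / ln(219/1000) = -1.203973/-1.518684 ≈ 0.793.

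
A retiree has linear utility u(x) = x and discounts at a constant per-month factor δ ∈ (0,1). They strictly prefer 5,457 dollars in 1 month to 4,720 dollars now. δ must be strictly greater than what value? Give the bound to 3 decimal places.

Under u(x) = x this choice says 4720 < δ·5457.
Dividing through by 5457 gives δ > 0.86494.

δ > 0.865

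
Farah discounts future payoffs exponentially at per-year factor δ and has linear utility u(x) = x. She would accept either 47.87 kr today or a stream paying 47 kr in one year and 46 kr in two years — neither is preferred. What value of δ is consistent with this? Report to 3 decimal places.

Present value of the stream is 47·δ + 46·δ². Indifference gives 47δ + 46δ² = 47.87.
So 46δ² + 47δ − 47.87 = 0.
By the quadratic formula (taking the positive root), δ = (−47 + √11017.08) / 92 ≈ 0.630.

δ ≈ 0.630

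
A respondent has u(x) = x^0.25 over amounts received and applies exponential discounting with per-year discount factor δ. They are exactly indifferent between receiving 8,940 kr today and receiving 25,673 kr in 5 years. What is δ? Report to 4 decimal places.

δ ≈ 0.9486

Indifference means u(8940) = δ^5 · u(25673), so δ^5 = u(8940)/u(25673).
With u(x) = x^0.25: δ^5 = 8940^0.25/25673^0.25 = (8940/25673)^0.25 = 0.76818.
Hence δ = (0.76818)^(1/5) = 0.948622.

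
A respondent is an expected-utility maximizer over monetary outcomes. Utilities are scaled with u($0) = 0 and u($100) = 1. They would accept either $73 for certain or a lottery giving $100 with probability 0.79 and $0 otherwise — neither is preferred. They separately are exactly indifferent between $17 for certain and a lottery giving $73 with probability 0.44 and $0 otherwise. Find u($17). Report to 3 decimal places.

First, u($73) = 0.79·u($100) + 0.21·u($0) = 0.79.
The second indifference gives u($17) = 0.44·u($73) + 0.56·u($0) = 0.44·0.79 + 0.56·0.00 = 0.3476.

0.348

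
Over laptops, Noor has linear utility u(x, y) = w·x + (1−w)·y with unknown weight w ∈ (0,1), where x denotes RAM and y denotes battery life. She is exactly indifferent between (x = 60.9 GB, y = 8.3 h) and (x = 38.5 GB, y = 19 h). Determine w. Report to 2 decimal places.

u(60.9,8.3) = u(38.5,19) means w·60.9 + (1−w)·8.3 = w·38.5 + (1−w)·19.
Collecting terms: w·22.4 = (1−w)·10.7.
So w/(1−w) = 10.7/22.4 = 0.4777, giving w = 10.7/(22.4+10.7) = 0.32.

w = 0.32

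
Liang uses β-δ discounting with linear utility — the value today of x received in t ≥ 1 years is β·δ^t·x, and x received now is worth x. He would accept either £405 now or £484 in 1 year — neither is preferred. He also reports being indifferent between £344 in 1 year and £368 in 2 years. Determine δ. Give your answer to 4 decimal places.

The second indifference involves only future payoffs, so β cancels: β·δ^1·344 = β·δ^2·368, giving δ = 344/368 = 0.93478.

δ ≈ 0.9348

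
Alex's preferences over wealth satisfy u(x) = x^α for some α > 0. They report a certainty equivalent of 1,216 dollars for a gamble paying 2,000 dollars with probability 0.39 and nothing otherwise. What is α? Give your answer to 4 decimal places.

α ≈ 1.8924

Since u(0) = 0, the lottery's EU is 0.39·2000^α.
Setting u(1216) equal to that: 1216^α = 0.39·2000^α ⇒ (1216/2000)^α = 0.39.
Taking logs: α·ln(1216/2000) = ln(0.39), so α = -0.9416085 / -0.4975804 ≈ 1.8924.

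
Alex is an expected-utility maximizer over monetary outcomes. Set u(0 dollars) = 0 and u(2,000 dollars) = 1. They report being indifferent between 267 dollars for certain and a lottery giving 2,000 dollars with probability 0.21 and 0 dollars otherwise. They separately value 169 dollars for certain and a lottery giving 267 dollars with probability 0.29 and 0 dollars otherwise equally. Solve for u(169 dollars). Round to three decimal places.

First, u(267 dollars) = 0.21·u(2,000 dollars) + 0.79·u(0 dollars) = 0.21.
Chaining: u(169 dollars) = 0.29·0.21 + 0.71·0.00 = 0.0609.

0.061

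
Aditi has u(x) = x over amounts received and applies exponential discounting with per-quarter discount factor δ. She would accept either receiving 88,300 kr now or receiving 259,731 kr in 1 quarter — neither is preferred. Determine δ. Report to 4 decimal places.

δ ≈ 0.3400

Indifference means u(88300) = δ · u(259731), so δ = u(88300)/u(259731).
With u(x) = x: δ = 88300/259731 = 0.33997.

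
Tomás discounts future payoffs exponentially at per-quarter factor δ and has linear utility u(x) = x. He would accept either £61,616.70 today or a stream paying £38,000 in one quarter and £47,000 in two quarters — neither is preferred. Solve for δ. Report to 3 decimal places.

Present value of the stream is 38000·δ + 47000·δ². Indifference gives 38000δ + 47000δ² = 61616.70.
So 47000δ² + 38000δ − 61616.70 = 0.
The positive root is δ = [−38000 + √(38000² + 4·47000·61616.70)] / (2·47000) = (−38000 + 114140.000)/94000 ≈ 0.810.

δ ≈ 0.810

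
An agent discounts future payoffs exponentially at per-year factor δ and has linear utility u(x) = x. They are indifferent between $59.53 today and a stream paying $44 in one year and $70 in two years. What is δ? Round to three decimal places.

Equating present values: 59.53 = 44δ + 70δ².
Rearranged: 70δ² + 44δ − 59.53 = 0.
The positive root is δ = [−44 + √(44² + 4·70·59.53)] / (2·70) = (−44 + 136.398)/140 ≈ 0.660.

δ ≈ 0.660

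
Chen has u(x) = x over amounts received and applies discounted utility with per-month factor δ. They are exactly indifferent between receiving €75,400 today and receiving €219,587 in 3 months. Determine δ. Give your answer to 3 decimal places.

Indifference means u(75400) = δ^3 · u(219587), so δ^3 = u(75400)/u(219587).
With u(x) = x: δ^3 = 75400/219587 = 0.34337.
So δ = 0.34337^(1/3) ≈ 0.700.

δ ≈ 0.700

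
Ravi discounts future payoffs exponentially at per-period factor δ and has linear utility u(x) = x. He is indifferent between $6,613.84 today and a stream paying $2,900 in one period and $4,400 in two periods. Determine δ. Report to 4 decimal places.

The stream is worth 2900δ + 4400δ² today, so 2900δ + 4400δ² = 6613.84.
Rearranged: 4400δ² + 2900δ − 6613.84 = 0.
The positive root is δ = [−2900 + √(2900² + 4·4400·6613.84)] / (2·4400) = (−2900 + 11172.000)/8800 ≈ 0.9400.

δ ≈ 0.9400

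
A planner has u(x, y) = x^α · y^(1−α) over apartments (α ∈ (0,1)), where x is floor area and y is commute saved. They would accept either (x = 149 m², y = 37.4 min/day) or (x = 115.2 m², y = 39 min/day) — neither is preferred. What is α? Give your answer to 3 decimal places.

α ≈ 0.140

The Cobb–Douglas utilities coincide, so 149^α·37.4^(1−α) = 115.2^α·39^(1−α).
Taking logs: α·ln 149 + (1−α)·ln 37.4 = α·ln 115.2 + (1−α)·ln 39, i.e. α·0.257277 = (1−α)·0.041891.
Thus α·(0.299168) = 0.041891, so α = 0.041891/0.299168 ≈ 0.140.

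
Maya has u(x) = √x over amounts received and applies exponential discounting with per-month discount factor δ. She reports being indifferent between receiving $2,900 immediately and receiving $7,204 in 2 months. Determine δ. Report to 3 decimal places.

Indifference means u(2900) = δ^2 · u(7204), so δ^2 = u(2900)/u(7204).
With u(x) = √x: δ^2 = √2900/√7204 = √(2900/7204) = 0.63447.
So δ = 0.63447^(1/2) ≈ 0.797.

δ ≈ 0.797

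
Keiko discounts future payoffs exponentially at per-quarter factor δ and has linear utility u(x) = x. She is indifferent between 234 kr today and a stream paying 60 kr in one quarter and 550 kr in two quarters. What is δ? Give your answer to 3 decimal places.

δ ≈ 0.600

Equating present values: 234 = 60δ + 550δ².
That is, 550δ² + 60δ − 234 = 0, a quadratic in δ.
The positive root is δ = [−60 + √(60² + 4·550·234)] / (2·550) = (−60 + 720.000)/1100 ≈ 0.600.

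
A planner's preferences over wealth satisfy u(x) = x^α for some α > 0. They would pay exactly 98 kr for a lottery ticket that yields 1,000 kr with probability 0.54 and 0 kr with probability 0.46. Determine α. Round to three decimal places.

EU(lottery) = 0.54·1000^α + 0.46·0 = 0.54·1000^α.
Equating: 98^α = 0.54·1000^α, i.e. 0.0980^α = 0.54.
Take logs: α = ln 0.54 / ln(98/1000) ≈ 0.26528.

α ≈ 0.265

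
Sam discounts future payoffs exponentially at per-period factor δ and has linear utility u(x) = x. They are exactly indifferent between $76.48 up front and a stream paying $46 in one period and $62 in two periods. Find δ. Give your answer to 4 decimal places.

Present value of the stream is 46·δ + 62·δ². Indifference gives 46δ + 62δ² = 76.48.
Rearranged: 62δ² + 46δ − 76.48 = 0.
δ = (−46 + √(46² + 4·62·76.48)) / (2·62) = (−46 + √21083.04) / 124 ≈ 0.8000.

δ ≈ 0.8000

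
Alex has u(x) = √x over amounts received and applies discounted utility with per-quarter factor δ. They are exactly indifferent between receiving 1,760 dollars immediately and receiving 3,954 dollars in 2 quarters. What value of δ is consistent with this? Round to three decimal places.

Equating discounted utilities: u(1760) = δ^2·u(3954) ⇒ δ^2 = u(1760)/u(3954).
With u(x) = √x: δ^2 = √1760/√3954 = √(1760/3954) = 0.66717.
So δ = 0.66717^(1/2) ≈ 0.817.

δ ≈ 0.817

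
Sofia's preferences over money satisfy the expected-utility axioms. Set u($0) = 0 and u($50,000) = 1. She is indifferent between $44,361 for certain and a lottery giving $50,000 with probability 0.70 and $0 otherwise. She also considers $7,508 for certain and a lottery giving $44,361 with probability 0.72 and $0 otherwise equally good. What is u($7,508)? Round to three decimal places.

First, u($44,361) = 0.70·u($50,000) + 0.30·u($0) = 0.70.
Then u($7,508) = 0.72·u($44,361) + 0.28·u($0) = 0.72·0.70 + 0.28·0.00 = 0.5040.

0.504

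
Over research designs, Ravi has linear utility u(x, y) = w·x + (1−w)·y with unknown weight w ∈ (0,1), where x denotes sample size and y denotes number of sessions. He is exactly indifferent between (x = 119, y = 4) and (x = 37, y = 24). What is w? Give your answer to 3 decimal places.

Equating utilities: w·119 + (1−w)·4 = w·37 + (1−w)·24.
Rearranging, 82·w − 20·(1−w) = 0.
Hence w = 20/(82+20) = 20/102 = 0.196.

w = 0.196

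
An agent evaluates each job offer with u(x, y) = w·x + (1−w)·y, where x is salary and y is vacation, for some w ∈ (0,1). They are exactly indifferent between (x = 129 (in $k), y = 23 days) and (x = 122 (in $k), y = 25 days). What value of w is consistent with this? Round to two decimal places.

u(129,23) = u(122,25) means w·129 + (1−w)·23 = w·122 + (1−w)·25.
Rearranging, 7·w − 2·(1−w) = 0.
The marginal rate of substitution is 2/7, so w = 2/(7+2) = 0.22.

w = 0.22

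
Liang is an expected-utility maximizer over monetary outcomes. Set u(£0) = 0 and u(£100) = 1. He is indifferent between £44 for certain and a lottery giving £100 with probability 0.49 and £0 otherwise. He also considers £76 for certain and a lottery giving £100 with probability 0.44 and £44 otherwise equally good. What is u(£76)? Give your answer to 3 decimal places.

First, u(£44) = 0.49·u(£100) + 0.51·u(£0) = 0.49.
The second indifference gives u(£76) = 0.44·u(£100) + 0.56·u(£44) = 0.44·1.00 + 0.56·0.49 = 0.7144.

0.714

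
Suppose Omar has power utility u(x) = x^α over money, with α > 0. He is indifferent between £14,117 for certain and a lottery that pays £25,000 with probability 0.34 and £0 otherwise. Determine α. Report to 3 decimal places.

Since u(0) = 0, the lottery's EU is 0.34·25000^α.
Setting u(14117) equal to that: 14117^α = 0.34·25000^α ⇒ (14117/25000)^α = 0.34.
Take logs: α = ln 0.34 / ln(14117/25000) ≈ 1.88769.

α ≈ 1.888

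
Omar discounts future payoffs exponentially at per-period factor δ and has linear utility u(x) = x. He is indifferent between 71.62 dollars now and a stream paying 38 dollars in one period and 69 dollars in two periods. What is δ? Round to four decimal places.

Present value of the stream is 38·δ + 69·δ². Indifference gives 38δ + 69δ² = 71.62.
That is, 69δ² + 38δ − 71.62 = 0, a quadratic in δ.
δ = (−38 + √(38² + 4·69·71.62)) / (2·69) = (−38 + √21211.12) / 138 ≈ 0.7800.

δ ≈ 0.7800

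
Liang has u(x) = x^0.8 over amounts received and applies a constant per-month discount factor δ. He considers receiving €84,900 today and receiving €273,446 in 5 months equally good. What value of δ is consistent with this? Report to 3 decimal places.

Equating discounted utilities: u(84900) = δ^5·u(273446) ⇒ δ^5 = u(84900)/u(273446).
Since u(x) = x^0.8, δ^5 = (84900/273446)^0.8 = 0.31048^0.8 = 0.39231.
So δ = 0.39231^(1/5) ≈ 0.829.

δ ≈ 0.829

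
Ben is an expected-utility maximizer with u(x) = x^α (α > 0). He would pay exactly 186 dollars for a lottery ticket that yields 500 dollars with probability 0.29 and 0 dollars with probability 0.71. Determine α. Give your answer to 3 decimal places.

Since u(0) = 0, the lottery's EU is 0.29·500^α.
Setting u(186) equal to that: 186^α = 0.29·500^α ⇒ (186/500)^α = 0.29.
α = ln(0.29) / ln(186/500) = -1.237874/-0.988861 ≈ 1.252.

α ≈ 1.252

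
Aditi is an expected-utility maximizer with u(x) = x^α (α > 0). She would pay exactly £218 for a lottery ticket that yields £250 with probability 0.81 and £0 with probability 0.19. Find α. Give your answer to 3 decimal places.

Since u(0) = 0, the lottery's EU is 0.81·250^α.
Setting u(218) equal to that: 218^α = 0.81·250^α ⇒ (218/250)^α = 0.81.
Take logs: α = ln 0.81 / ln(218/250) ≈ 1.53849.

α ≈ 1.538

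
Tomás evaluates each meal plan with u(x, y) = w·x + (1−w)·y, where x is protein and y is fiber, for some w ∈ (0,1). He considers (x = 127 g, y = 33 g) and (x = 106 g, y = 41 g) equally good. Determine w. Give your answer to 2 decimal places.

Indifference: w·127 + (1−w)·33 = w·106 + (1−w)·41.
Collecting terms: w·21 = (1−w)·8.
So w/(1−w) = 8/21 = 0.3810, giving w = 8/(21+8) = 0.28.

w = 0.28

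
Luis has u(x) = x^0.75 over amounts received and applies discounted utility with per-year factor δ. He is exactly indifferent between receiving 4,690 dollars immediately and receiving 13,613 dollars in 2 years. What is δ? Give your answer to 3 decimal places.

δ ≈ 0.671

Indifference means u(4690) = δ^2 · u(13613), so δ^2 = u(4690)/u(13613).
With u(x) = x^0.75: δ^2 = 4690^0.75/13613^0.75 = (4690/13613)^0.75 = 0.44969.
Hence δ = (0.44969)^(1/2) = 0.67059.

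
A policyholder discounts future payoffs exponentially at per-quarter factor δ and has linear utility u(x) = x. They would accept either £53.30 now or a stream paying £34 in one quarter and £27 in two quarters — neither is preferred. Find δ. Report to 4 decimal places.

The stream is worth 34δ + 27δ² today, so 34δ + 27δ² = 53.30.
So 27δ² + 34δ − 53.30 = 0.
By the quadratic formula (taking the positive root), δ = (−34 + √6912.40) / 54 ≈ 0.9100.

δ ≈ 0.9100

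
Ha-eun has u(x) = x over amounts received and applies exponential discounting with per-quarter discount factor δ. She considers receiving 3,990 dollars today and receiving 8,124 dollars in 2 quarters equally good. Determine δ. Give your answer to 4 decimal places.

Indifference means u(3990) = δ^2 · u(8124), so δ^2 = u(3990)/u(8124).
With u(x) = x: δ^2 = 3990/8124 = 0.49114.
So δ = 0.49114^(1/2) ≈ 0.7008.

δ ≈ 0.7008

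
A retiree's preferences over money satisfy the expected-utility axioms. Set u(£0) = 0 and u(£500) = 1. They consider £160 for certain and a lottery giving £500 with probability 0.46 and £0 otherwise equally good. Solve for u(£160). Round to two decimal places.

0.46

u(£160) equals the lottery's expected utility: 0.46·1 + 0.54·0 = 0.46.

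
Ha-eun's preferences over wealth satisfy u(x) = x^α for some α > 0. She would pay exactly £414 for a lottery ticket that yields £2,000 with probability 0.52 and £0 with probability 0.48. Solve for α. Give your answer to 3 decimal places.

EU(lottery) = 0.52·2000^α + 0.48·0 = 0.52·2000^α.
Equating: 414^α = 0.52·2000^α, i.e. 0.2070^α = 0.52.
Taking logs: α·ln(414/2000) = ln(0.52), so α = -0.653926 / -1.575036 ≈ 0.415.

α ≈ 0.415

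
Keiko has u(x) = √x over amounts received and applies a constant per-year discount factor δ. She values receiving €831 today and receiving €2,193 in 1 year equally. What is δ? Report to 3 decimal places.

δ ≈ 0.616

Equating discounted utilities: u(831) = δ·u(2193) ⇒ δ = u(831)/u(2193).
With u(x) = √x: δ = √831/√2193 = √(831/2193) = 0.61558.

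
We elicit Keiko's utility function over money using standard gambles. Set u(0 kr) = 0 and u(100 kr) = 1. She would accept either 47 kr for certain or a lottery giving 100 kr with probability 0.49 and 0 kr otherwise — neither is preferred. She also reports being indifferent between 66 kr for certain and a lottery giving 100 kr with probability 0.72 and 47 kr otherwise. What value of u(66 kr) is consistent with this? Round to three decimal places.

First, u(47 kr) = 0.49·u(100 kr) + 0.51·u(0 kr) = 0.49.
Then u(66 kr) = 0.72·u(100 kr) + 0.28·u(47 kr) = 0.72·1.00 + 0.28·0.49 = 0.8572.

0.857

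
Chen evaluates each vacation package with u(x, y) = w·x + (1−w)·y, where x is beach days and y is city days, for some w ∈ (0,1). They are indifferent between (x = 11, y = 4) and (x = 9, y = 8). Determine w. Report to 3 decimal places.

Equating utilities: w·11 + (1−w)·4 = w·9 + (1−w)·8.
Rearranging, 2·w − 4·(1−w) = 0.
The marginal rate of substitution is 4/2, so w = 4/(2+4) = 0.667.

w = 0.667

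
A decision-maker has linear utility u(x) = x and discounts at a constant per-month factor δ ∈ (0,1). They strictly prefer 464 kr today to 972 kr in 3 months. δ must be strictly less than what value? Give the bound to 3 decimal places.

δ < 0.782

Under u(x) = x this choice says 464 > δ^3·972.
Dividing by 972: δ^3 < 0.47737. Both sides are positive, so the cube root keeps the direction.
δ < 0.47737^(1/3) = 0.782.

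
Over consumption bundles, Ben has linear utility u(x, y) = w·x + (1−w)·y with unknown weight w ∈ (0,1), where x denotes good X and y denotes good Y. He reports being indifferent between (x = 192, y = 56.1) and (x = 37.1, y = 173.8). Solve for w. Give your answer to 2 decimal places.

w = 0.43

Indifference: w·192 + (1−w)·56.1 = w·37.1 + (1−w)·173.8.
Rearranging, 154.9·w − 117.7·(1−w) = 0.
The marginal rate of substitution is 117.7/154.9, so w = 117.7/(154.9+117.7) = 0.43.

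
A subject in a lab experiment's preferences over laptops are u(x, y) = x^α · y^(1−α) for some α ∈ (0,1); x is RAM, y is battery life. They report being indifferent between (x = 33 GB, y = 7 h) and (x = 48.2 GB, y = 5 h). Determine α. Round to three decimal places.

α ≈ 0.470

The Cobb–Douglas utilities coincide, so 33^α·7^(1−α) = 48.2^α·5^(1−α).
Taking logs: α·ln 33 + (1−α)·ln 7 = α·ln 48.2 + (1−α)·ln 5, i.e. α·-0.378851 = (1−α)·-0.336472.
Thus α·(-0.715323) = -0.336472, so α = -0.336472/-0.715323 ≈ 0.470.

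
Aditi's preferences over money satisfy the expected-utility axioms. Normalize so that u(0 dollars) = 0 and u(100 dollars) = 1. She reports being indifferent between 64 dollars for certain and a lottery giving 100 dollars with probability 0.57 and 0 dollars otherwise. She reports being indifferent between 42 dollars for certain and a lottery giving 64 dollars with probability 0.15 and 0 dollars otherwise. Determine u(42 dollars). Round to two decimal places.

0.09

The first gamble pins u(64 dollars): it must equal 0.57·1 + 0.43·0 = 0.57.
Then u(42 dollars) = 0.15·u(64 dollars) + 0.85·u(0 dollars) = 0.15·0.57 + 0.85·0.00 = 0.0855.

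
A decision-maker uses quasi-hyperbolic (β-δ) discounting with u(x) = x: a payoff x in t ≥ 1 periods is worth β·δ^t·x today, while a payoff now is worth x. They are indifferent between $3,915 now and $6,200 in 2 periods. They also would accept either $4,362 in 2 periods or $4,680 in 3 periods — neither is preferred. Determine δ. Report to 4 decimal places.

From the later pair, β·δ^2·4362 = β·δ^3·4680; dividing through, δ = 4362/4680 = 0.93205.

δ ≈ 0.9321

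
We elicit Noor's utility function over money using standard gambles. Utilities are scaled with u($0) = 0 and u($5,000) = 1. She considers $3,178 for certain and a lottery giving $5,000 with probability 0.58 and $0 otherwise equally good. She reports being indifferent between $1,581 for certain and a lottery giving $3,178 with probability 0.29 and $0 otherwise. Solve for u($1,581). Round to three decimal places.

From the first indifference, u($3,178) = 0.58·u($5,000) + 0.42·u($0) = 0.58·1 + 0.42·0 = 0.58.
Chaining: u($1,581) = 0.29·0.58 + 0.71·0.00 = 0.1682.

0.168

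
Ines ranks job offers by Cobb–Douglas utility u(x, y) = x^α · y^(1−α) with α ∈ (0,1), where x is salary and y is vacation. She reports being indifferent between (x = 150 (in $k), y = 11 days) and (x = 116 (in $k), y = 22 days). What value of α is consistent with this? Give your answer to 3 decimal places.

The Cobb–Douglas utilities coincide, so 150^α·11^(1−α) = 116^α·22^(1−α).
Rearrange to (150/116)^α = (22/11)^(1−α) and take logs: α·0.257045 = (1−α)·0.693147.
Thus α·(0.950192) = 0.693147, so α = 0.693147/0.950192 ≈ 0.729.

α ≈ 0.729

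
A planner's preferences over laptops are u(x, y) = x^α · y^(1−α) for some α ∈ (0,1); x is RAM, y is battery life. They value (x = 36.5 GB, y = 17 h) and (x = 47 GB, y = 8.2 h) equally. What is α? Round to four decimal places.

The Cobb–Douglas utilities coincide, so 36.5^α·17^(1−α) = 47^α·8.2^(1−α).
Rearrange to (36.5/47)^α = (8.2/17)^(1−α) and take logs: α·-0.2528353 = (1−α)·-0.7290792.
Thus α·(-0.9819145) = -0.7290792, so α = -0.7290792/-0.9819145 ≈ 0.7425.

α ≈ 0.7425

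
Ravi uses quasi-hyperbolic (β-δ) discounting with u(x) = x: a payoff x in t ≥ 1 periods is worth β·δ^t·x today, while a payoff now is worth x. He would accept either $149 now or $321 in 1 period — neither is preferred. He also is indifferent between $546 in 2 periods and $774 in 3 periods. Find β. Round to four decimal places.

β ≈ 0.6580

Both payoffs in the second observation are in the future, so β drops out: δ^2·546 = δ^3·774 ⇒ δ = 546/774 = 0.70543.
Substituting δ into 149 = β·δ·321: β = 149/(226.442) ≈ 0.6580.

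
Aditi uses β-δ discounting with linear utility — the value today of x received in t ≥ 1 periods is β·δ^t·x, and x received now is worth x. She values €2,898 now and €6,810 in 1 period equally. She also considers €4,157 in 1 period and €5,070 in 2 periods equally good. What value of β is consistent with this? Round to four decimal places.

From the later pair, β·δ^1·4157 = β·δ^2·5070; dividing through, δ = 4157/5070 = 0.81992.
Now use the now-vs-future pair: 2898 = β·δ·6810 gives β = 2898/(0.81992·6810) ≈ 0.5190.

β ≈ 0.5190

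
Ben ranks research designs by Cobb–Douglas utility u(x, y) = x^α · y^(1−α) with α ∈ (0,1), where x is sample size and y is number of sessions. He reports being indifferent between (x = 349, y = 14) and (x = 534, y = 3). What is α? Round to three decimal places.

The Cobb–Douglas utilities coincide, so 349^α·14^(1−α) = 534^α·3^(1−α).
Taking logs: α·ln 349 + (1−α)·ln 14 = α·ln 534 + (1−α)·ln 3, i.e. α·-0.425324 = (1−α)·-1.540445.
With A = -0.425324 and B = -1.540445: α·A = (1−α)·B, so α = B/(A+B) = -1.540445/-1.965769 ≈ 0.784.

α ≈ 0.784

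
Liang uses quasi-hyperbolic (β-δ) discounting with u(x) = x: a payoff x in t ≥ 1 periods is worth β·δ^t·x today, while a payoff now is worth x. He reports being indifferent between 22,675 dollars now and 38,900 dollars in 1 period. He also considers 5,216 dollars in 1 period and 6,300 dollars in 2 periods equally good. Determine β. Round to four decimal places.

From the later pair, β·δ^1·5216 = β·δ^2·6300; dividing through, δ = 5216/6300 = 0.82794.
Now use the now-vs-future pair: 22675 = β·δ·38900 gives β = 22675/(0.82794·38900) ≈ 0.7040.

β ≈ 0.7040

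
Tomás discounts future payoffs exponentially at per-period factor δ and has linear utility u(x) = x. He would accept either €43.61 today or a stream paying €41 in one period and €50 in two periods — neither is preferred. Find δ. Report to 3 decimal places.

δ ≈ 0.610

Equating present values: 43.61 = 41δ + 50δ².
That is, 50δ² + 41δ − 43.61 = 0, a quadratic in δ.
δ = (−41 + √(41² + 4·50·43.61)) / (2·50) = (−41 + √10403.00) / 100 ≈ 0.610.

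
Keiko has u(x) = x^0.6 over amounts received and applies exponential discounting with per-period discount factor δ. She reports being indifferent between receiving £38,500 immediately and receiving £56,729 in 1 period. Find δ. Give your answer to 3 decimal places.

δ ≈ 0.792

The payoff in 1 period is discounted by δ, so u(38500) = δ·u(56729) and δ = u(38500)/u(56729).
With u(x) = x^0.6: δ = 38500^0.6/56729^0.6 = (38500/56729)^0.6 = 0.79249.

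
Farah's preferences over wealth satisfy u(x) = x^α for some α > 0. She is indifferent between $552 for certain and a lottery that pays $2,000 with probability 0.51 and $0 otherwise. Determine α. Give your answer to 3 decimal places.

The lottery's expected utility is 0.51·u(2000) + 0.49·u(0) = 0.51·2000^α (since u(0) = 0 for α > 0).
Indifference: 552^α = 0.51·2000^α, so (552/2000)^α = 0.51.
Taking logs: α·ln(552/2000) = ln(0.51), so α = -0.673345 / -1.287354 ≈ 0.523.

α ≈ 0.523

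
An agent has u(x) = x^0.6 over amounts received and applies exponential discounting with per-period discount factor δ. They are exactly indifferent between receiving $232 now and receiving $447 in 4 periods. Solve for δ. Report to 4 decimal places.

δ ≈ 0.9063

Indifference means u(232) = δ^4 · u(447), so δ^4 = u(232)/u(447).
With u(x) = x^0.6: δ^4 = 232^0.6/447^0.6 = (232/447)^0.6 = 0.67470.
Hence δ = (0.67470)^(1/4) = 0.906311.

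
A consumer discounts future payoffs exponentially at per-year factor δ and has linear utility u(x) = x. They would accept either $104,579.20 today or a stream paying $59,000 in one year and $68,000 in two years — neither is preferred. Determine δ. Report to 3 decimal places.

The stream is worth 59000δ + 68000δ² today, so 59000δ + 68000δ² = 104579.20.
Rearranged: 68000δ² + 59000δ − 104579.20 = 0.
The positive root is δ = [−59000 + √(59000² + 4·68000·104579.20)] / (2·68000) = (−59000 + 178680.000)/136000 ≈ 0.880.

δ ≈ 0.880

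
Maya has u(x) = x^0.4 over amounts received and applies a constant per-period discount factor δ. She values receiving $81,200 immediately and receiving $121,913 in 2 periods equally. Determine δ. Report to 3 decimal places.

The payoff in 2 periods is discounted by δ^2, so u(81200) = δ^2·u(121913) and δ^2 = u(81200)/u(121913).
Since u(x) = x^0.4, δ^2 = (81200/121913)^0.4 = 0.66605^0.4 = 0.84997.
So δ = 0.84997^(1/2) ≈ 0.922.

δ ≈ 0.922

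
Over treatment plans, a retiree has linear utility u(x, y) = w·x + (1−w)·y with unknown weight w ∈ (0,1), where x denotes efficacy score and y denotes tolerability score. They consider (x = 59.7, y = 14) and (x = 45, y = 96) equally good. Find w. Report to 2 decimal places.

w = 0.85

Indifference: w·59.7 + (1−w)·14 = w·45 + (1−w)·96.
Rearranging, 14.7·w − 82·(1−w) = 0.
The marginal rate of substitution is 82/14.7, so w = 82/(14.7+82) = 0.85.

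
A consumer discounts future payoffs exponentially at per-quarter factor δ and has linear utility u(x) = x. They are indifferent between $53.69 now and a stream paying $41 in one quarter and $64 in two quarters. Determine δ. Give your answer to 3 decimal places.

δ ≈ 0.650

Equating present values: 53.69 = 41δ + 64δ².
So 64δ² + 41δ − 53.69 = 0.
The positive root is δ = [−41 + √(41² + 4·64·53.69)] / (2·64) = (−41 + 124.200)/128 ≈ 0.650.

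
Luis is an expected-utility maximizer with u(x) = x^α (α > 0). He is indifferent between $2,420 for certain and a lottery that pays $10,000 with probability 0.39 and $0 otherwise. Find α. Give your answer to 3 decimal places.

The lottery's expected utility is 0.39·u(10000) + 0.61·u(0) = 0.39·10000^α (since u(0) = 0 for α > 0).
Setting u(2420) equal to that: 2420^α = 0.39·10000^α ⇒ (2420/10000)^α = 0.39.
α = ln(0.39) / ln(2420/10000) = -0.941609/-1.418818 ≈ 0.664.

α ≈ 0.664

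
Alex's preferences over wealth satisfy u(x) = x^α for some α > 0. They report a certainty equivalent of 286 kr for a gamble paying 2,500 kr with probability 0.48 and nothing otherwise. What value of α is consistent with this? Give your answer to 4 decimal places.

α ≈ 0.3385

Since u(0) = 0, the lottery's EU is 0.48·2500^α.
Indifference: 286^α = 0.48·2500^α, so (286/2500)^α = 0.48.
Take logs: α = ln 0.48 / ln(286/2500) ≈ 0.338538.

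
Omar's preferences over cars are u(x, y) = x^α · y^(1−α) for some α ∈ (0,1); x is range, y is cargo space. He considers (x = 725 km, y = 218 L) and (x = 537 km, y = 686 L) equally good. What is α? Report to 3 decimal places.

Indifference: 725^α · 218^(1−α) = 537^α · 686^(1−α).
Rearrange to (725/537)^α = (686/218)^(1−α) and take logs: α·0.300174 = (1−α)·1.146383.
So α/(1−α) = (1.146383)/(0.300174) = 3.819062, and α = 3.819062/4.819062 ≈ 0.792.

α ≈ 0.792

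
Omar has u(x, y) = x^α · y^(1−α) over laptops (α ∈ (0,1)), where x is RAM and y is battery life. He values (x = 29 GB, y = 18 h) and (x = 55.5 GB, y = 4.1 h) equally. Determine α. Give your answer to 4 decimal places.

Indifference: 29^α · 18^(1−α) = 55.5^α · 4.1^(1−α).
(29/55.5)^α = (4.1/18)^(1−α); take logs: α·ln(29/55.5) = (1−α)·ln(4.1/18), i.e. α·-0.6490872 = (1−α)·-1.4793848.
So α/(1−α) = (-1.4793848)/(-0.6490872) = 2.2791773, and α = 2.2791773/3.2791773 ≈ 0.6950.

α ≈ 0.6950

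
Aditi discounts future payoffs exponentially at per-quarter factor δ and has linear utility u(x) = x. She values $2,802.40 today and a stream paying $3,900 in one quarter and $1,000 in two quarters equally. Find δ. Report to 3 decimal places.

δ ≈ 0.620

The stream is worth 3900δ + 1000δ² today, so 3900δ + 1000δ² = 2802.40.
That is, 1000δ² + 3900δ − 2802.40 = 0, a quadratic in δ.
δ = (−3900 + √(3900² + 4·1000·2802.40)) / (2·1000) = (−3900 + √26419600.00) / 2000 ≈ 0.620.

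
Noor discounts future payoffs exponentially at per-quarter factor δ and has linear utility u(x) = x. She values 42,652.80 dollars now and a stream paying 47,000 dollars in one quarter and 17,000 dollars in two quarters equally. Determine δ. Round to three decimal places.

δ ≈ 0.720

Equating present values: 42652.80 = 47000δ + 17000δ².
That is, 17000δ² + 47000δ − 42652.80 = 0, a quadratic in δ.
By the quadratic formula (taking the positive root), δ = (−47000 + √5109390400.00) / 34000 ≈ 0.720.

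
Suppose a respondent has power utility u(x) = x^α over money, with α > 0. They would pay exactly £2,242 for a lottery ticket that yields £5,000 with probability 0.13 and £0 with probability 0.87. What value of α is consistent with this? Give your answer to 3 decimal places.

The lottery's expected utility is 0.13·u(5000) + 0.87·u(0) = 0.13·5000^α (since u(0) = 0 for α > 0).
Setting u(2242) equal to that: 2242^α = 0.13·5000^α ⇒ (2242/5000)^α = 0.13.
Take logs: α = ln 0.13 / ln(2242/5000) ≈ 2.54370.

α ≈ 2.544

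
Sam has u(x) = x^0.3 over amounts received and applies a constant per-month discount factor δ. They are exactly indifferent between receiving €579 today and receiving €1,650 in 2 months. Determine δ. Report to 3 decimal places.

δ ≈ 0.855

The payoff in 2 months is discounted by δ^2, so u(579) = δ^2·u(1650) and δ^2 = u(579)/u(1650).
Since u(x) = x^0.3, δ^2 = (579/1650)^0.3 = 0.35091^0.3 = 0.73040.
So δ = 0.73040^(1/2) ≈ 0.855.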